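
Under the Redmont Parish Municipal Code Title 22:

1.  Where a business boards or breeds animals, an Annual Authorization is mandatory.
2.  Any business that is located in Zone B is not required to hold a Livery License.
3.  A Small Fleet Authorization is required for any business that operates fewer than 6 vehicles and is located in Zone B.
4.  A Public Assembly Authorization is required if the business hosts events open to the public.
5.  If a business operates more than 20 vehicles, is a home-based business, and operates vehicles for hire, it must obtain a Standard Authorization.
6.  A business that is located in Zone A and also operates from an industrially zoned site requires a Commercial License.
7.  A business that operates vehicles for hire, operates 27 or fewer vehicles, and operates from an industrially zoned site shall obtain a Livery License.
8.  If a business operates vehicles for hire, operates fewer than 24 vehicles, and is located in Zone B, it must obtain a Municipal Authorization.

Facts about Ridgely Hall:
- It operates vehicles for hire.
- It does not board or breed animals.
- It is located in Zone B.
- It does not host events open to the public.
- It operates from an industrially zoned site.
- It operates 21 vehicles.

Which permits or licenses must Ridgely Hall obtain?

1. does not board or breed animals → Annual Authorization not required.
2. is located in Zone B → exempt from Livery License.
3. vehicles 21 ≥ 6; is located in Zone B → Small Fleet Authorization not required.
4. does not host events open to the public → Public Assembly Authorization not required.
5. vehicles 21 > 20; operates from an industrially zoned site (not: is a home-based business); operates vehicles for hire → Standard Authorization not required.
6. is located in Zone B (not: is located in Zone A); operates from an industrially zoned site → Commercial License not required.
7. operates vehicles for hire; vehicles 21 ≤ 27; operates from an industrially zoned site → Livery License required.
8. operates vehicles for hire; vehicles 21 < 24; is located in Zone B → Municipal Authorization required.

Municipal Authorization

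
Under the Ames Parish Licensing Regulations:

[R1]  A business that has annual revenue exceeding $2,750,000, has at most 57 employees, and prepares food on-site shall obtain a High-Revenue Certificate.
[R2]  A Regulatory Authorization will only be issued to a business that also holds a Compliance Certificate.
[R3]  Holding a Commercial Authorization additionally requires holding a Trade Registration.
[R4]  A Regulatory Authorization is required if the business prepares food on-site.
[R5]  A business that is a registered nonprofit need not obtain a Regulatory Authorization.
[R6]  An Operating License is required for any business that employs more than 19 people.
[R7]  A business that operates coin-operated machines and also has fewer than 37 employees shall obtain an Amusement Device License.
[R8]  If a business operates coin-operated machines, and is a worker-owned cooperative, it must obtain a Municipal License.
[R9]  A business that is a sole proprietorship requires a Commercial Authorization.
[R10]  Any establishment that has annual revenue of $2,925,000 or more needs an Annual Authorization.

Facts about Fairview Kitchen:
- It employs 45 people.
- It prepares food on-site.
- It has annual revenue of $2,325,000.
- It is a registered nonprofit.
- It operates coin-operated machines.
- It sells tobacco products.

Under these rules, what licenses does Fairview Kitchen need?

Operating License

[R1] revenue $2,325,000 ≤ $2,750,000; employees 45 ≤ 57; prepares food on-site → High-Revenue Certificate not required.
[R2] Regulatory Authorization is not required → no effect.
[R3] Commercial Authorization is not required → no effect.
[R4] prepares food on-site → Regulatory Authorization required.
[R5] is a registered nonprofit → exempt from Regulatory Authorization.
[R6] employees 45 > 19 → Operating License required.
[R7] operates coin-operated machines; employees 45 ≥ 37 → Amusement Device License not required.
[R8] operates coin-operated machines; is a registered nonprofit (not: is a worker-owned cooperative) → Municipal License not required.
[R9] is a registered nonprofit (not: is a sole proprietorship) → Commercial Authorization not required.
[R10] revenue $2,325,000 < $2,925,000 → Annual Authorization not required.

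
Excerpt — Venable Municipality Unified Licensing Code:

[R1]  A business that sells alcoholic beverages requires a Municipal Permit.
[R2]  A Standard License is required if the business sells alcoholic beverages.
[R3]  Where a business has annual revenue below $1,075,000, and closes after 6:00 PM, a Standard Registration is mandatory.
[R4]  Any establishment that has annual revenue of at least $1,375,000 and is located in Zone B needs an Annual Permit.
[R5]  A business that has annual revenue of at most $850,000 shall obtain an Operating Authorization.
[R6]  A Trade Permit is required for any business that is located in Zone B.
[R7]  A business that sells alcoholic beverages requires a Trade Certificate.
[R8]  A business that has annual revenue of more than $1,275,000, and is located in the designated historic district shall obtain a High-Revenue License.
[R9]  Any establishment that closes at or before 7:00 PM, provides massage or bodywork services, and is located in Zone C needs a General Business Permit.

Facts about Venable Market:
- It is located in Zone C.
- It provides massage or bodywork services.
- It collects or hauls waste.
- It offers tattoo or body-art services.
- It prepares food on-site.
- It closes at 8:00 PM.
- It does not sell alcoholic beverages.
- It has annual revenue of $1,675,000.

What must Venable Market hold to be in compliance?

None

[R1] does not sell alcoholic beverages → Municipal Permit not required.
[R2] does not sell alcoholic beverages → Standard License not required.
[R3] revenue $1,675,000 ≥ $1,075,000; closes 8:00 PM, after 6:00 PM → Standard Registration not required.
[R4] revenue $1,675,000 ≥ $1,375,000; is located in Zone C (not: is located in Zone B) → Annual Permit not required.
[R5] revenue $1,675,000 > $850,000 → Operating Authorization not required.
[R6] is located in Zone C (not: is located in Zone B) → Trade Permit not required.
[R7] does not sell alcoholic beverages → Trade Certificate not required.
[R8] revenue $1,675,000 > $1,275,000; is located in Zone C (not: is located in the designated historic district) → High-Revenue License not required.
[R9] closes 8:00 PM, after 7:00 PM; provides massage or bodywork services; is located in Zone C → General Business Permit not required.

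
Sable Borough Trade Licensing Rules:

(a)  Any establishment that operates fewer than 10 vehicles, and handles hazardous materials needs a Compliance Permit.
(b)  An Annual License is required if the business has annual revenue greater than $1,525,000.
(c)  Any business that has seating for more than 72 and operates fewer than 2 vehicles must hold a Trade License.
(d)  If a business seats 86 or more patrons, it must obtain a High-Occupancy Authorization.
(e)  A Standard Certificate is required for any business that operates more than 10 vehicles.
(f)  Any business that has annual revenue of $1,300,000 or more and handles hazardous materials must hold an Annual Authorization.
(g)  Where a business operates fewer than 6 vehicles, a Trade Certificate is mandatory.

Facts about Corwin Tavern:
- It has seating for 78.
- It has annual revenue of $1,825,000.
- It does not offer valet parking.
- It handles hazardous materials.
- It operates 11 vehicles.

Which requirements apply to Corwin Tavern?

Annual Authorization, Annual License, Standard Certificate

(a) vehicles 11 ≥ 10; handles hazardous materials → Compliance Permit not required.
(b) revenue $1,825,000 > $1,525,000 → Annual License required.
(c) seating 78 > 72; vehicles 11 ≥ 2 → Trade License not required.
(d) seating 78 < 86 → High-Occupancy Authorization not required.
(e) vehicles 11 > 10 → Standard Certificate required.
(f) revenue $1,825,000 ≥ $1,300,000; handles hazardous materials → Annual Authorization required.
(g) vehicles 11 ≥ 6 → Trade Certificate not required.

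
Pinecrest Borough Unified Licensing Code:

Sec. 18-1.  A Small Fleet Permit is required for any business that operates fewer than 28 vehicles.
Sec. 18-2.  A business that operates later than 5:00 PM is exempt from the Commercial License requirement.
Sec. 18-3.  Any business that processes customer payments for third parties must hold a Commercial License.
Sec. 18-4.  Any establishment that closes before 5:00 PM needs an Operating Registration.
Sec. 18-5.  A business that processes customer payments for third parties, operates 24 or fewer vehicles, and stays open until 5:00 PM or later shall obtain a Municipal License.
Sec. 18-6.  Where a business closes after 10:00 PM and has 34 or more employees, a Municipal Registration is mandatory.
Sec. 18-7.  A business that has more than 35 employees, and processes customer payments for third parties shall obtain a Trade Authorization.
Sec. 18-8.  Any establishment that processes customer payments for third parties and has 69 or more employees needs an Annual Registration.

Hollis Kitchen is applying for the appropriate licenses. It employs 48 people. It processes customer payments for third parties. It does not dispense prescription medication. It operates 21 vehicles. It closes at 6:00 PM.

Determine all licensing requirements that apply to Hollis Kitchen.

Sec. 18-1. vehicles 21 < 28 → Small Fleet Permit required.
Sec. 18-2. closes 6:00 PM, after 5:00 PM → exempt from Commercial License.
Sec. 18-3. processes customer payments for third parties → Commercial License required.
Sec. 18-4. closes 6:00 PM, after 5:00 PM → Operating Registration not required.
Sec. 18-5. processes customer payments for third parties; vehicles 21 ≤ 24; closes 6:00 PM, after 5:00 PM → Municipal License required.
Sec. 18-6. closes 6:00 PM, at/before 10:00 PM; employees 48 ≥ 34 → Municipal Registration not required.
Sec. 18-7. employees 48 > 35; processes customer payments for third parties → Trade Authorization required.
Sec. 18-8. processes customer payments for third parties; employees 48 < 69 → Annual Registration not required.

Municipal License, Small Fleet Permit, Trade Authorization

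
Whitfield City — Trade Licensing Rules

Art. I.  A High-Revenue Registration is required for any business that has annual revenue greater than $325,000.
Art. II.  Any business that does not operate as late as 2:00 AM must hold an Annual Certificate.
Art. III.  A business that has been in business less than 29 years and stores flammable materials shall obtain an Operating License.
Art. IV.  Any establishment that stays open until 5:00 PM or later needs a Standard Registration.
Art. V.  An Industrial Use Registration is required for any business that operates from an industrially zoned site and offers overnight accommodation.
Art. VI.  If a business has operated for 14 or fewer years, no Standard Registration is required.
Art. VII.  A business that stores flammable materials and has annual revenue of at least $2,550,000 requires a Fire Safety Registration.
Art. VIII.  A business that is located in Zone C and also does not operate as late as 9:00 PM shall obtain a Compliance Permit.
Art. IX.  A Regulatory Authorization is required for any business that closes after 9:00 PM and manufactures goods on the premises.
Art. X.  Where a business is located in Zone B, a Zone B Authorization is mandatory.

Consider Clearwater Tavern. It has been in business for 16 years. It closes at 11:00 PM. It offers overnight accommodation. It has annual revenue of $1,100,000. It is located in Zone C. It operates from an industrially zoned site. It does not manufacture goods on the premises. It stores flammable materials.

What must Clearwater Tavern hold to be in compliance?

Art. I. revenue $1,100,000 > $325,000 → High-Revenue Registration required.
Art. II. closes 11:00 PM, at/before 2:00 AM → Annual Certificate required.
Art. III. years in business 16 < 29; stores flammable materials → Operating License required.
Art. IV. closes 11:00 PM, after 5:00 PM → Standard Registration required.
Art. V. operates from an industrially zoned site; offers overnight accommodation → Industrial Use Registration required.
Art. VI. years in business 16 > 14 → Standard Registration exemption does not apply.
Art. VII. stores flammable materials; revenue $1,100,000 < $2,550,000 → Fire Safety Registration not required.
Art. VIII. is located in Zone C; closes 11:00 PM, after 9:00 PM → Compliance Permit not required.
Art. IX. closes 11:00 PM, after 9:00 PM; does not manufacture goods on the premises → Regulatory Authorization not required.
Art. X. is located in Zone C (not: is located in Zone B) → Zone B Authorization not required.

Annual Certificate, High-Revenue Registration, Industrial Use Registration, Operating License, Standard Registration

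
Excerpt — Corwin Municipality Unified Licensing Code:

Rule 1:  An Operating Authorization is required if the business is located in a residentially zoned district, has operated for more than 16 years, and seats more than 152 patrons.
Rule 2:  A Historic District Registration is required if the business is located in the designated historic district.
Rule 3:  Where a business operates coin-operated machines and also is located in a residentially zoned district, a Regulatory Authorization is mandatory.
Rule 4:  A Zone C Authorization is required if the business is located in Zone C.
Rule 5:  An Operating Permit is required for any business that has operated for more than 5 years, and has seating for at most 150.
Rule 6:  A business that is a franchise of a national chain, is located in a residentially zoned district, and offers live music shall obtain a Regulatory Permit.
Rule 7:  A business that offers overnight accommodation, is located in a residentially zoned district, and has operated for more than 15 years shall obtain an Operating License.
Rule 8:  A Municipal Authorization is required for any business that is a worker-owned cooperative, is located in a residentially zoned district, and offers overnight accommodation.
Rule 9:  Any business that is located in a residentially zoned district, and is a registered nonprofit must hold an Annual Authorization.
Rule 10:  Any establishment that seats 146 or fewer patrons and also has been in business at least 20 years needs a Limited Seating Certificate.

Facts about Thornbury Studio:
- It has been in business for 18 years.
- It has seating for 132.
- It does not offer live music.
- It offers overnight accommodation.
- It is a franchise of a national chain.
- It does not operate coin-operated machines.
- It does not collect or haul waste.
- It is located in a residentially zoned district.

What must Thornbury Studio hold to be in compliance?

Rule 1: is located in a residentially zoned district; years in business 18 > 16; seating 132 ≤ 152 → Operating Authorization not required.
Rule 2: is located in a residentially zoned district (not: is located in the designated historic district) → Historic District Registration not required.
Rule 3: does not operate coin-operated machines; is located in a residentially zoned district → Regulatory Authorization not required.
Rule 4: is located in a residentially zoned district (not: is located in Zone C) → Zone C Authorization not required.
Rule 5: years in business 18 > 5; seating 132 ≤ 150 → Operating Permit required.
Rule 6: is a franchise of a national chain; is located in a residentially zoned district; does not offer live music → Regulatory Permit not required.
Rule 7: offers overnight accommodation; is located in a residentially zoned district; years in business 18 > 15 → Operating License required.
Rule 8: is a franchise of a national chain (not: is a worker-owned cooperative); is located in a residentially zoned district; offers overnight accommodation → Municipal Authorization not required.
Rule 9: is located in a residentially zoned district; is a franchise of a national chain (not: is a registered nonprofit) → Annual Authorization not required.
Rule 10: seating 132 ≤ 146; years in business 18 < 20 → Limited Seating Certificate not required.

Operating License, Operating Permit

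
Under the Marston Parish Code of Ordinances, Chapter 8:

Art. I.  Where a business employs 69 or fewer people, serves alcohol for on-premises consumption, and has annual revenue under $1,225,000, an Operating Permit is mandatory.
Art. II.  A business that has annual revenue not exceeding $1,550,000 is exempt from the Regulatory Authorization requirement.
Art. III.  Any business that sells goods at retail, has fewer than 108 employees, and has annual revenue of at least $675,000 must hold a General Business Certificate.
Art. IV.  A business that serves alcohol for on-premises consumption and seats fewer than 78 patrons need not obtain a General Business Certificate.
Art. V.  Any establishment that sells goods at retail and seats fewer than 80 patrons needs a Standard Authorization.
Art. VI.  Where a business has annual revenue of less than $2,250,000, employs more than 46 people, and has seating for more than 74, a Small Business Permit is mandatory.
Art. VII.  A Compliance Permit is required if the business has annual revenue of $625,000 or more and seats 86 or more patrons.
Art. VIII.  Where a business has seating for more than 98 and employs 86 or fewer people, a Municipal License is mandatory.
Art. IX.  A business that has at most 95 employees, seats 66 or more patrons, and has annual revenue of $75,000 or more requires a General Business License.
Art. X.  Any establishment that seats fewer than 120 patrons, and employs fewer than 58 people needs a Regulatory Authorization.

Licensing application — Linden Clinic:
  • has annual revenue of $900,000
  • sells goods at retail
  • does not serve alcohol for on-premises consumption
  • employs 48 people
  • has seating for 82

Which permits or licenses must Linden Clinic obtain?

Art. I. employees 48 ≤ 69; does not serve alcohol for on-premises consumption; revenue $900,000 < $1,225,000 → Operating Permit not required.
Art. II. revenue $900,000 ≤ $1,550,000 → exempt from Regulatory Authorization.
Art. III. sells goods at retail; employees 48 < 108; revenue $900,000 ≥ $675,000 → General Business Certificate required.
Art. IV. does not serve alcohol for on-premises consumption; seating 82 ≥ 78 → General Business Certificate exemption does not apply.
Art. V. sells goods at retail; seating 82 ≥ 80 → Standard Authorization not required.
Art. VI. revenue $900,000 < $2,250,000; employees 48 > 46; seating 82 > 74 → Small Business Permit required.
Art. VII. revenue $900,000 ≥ $625,000; seating 82 < 86 → Compliance Permit not required.
Art. VIII. seating 82 ≤ 98; employees 48 ≤ 86 → Municipal License not required.
Art. IX. employees 48 ≤ 95; seating 82 ≥ 66; revenue $900,000 ≥ $75,000 → General Business License required.
Art. X. seating 82 < 120; employees 48 < 58 → Regulatory Authorization required.

General Business Certificate, General Business License, Small Business Permit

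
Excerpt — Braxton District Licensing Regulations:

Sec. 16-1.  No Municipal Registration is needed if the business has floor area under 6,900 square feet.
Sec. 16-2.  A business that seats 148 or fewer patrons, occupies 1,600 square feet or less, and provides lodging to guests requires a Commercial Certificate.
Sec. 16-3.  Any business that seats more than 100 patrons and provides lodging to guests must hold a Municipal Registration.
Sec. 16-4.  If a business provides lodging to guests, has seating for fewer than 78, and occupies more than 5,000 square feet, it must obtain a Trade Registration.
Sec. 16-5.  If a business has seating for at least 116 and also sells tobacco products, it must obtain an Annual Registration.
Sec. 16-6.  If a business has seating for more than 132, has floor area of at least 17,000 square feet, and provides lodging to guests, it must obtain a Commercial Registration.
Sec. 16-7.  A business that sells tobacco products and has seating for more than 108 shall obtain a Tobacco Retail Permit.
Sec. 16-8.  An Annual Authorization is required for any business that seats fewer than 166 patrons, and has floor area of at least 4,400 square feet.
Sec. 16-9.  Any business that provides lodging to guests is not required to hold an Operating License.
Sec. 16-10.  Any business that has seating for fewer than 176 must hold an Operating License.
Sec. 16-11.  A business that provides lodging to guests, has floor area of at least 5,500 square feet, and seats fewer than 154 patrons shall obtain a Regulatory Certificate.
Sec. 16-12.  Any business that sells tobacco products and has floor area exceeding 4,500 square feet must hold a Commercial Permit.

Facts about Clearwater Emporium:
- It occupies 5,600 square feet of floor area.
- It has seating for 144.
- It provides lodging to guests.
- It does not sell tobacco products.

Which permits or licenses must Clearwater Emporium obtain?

Annual Authorization, Regulatory Certificate

Sec. 16-1. floor area 5,600 square feet < 6,900 square feet → exempt from Municipal Registration.
Sec. 16-2. seating 144 ≤ 148; floor area 5,600 square feet > 1,600 square feet; provides lodging to guests → Commercial Certificate not required.
Sec. 16-3. seating 144 > 100; provides lodging to guests → Municipal Registration required.
Sec. 16-4. provides lodging to guests; seating 144 ≥ 78; floor area 5,600 square feet > 5,000 square feet → Trade Registration not required.
Sec. 16-5. seating 144 ≥ 116; does not sell tobacco products → Annual Registration not required.
Sec. 16-6. seating 144 > 132; floor area 5,600 square feet < 17,000 square feet; provides lodging to guests → Commercial Registration not required.
Sec. 16-7. does not sell tobacco products; seating 144 > 108 → Tobacco Retail Permit not required.
Sec. 16-8. seating 144 < 166; floor area 5,600 square feet ≥ 4,400 square feet → Annual Authorization required.
Sec. 16-9. provides lodging to guests → exempt from Operating License.
Sec. 16-10. seating 144 < 176 → Operating License required.
Sec. 16-11. provides lodging to guests; floor area 5,600 square feet ≥ 5,500 square feet; seating 144 < 154 → Regulatory Certificate required.
Sec. 16-12. does not sell tobacco products; floor area 5,600 square feet > 4,500 square feet → Commercial Permit not required.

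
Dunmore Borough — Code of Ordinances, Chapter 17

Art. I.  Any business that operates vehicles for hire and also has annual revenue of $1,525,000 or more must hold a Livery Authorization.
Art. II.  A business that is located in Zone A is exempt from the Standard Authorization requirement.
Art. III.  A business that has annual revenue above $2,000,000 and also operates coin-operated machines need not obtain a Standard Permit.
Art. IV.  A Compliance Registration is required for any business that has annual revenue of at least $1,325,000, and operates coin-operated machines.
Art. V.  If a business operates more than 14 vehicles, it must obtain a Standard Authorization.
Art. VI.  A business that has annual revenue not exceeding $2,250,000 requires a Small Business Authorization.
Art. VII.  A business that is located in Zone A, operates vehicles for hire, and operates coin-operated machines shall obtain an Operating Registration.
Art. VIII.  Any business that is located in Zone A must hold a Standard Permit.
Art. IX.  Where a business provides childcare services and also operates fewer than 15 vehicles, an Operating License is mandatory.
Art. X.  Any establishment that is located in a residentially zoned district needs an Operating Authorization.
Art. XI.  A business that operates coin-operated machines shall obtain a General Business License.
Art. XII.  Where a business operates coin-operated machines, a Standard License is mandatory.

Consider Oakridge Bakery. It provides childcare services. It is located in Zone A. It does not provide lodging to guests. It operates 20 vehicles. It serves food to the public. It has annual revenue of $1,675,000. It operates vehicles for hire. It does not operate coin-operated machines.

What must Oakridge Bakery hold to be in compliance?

Art. I. operates vehicles for hire; revenue $1,675,000 ≥ $1,525,000 → Livery Authorization required.
Art. II. is located in Zone A → exempt from Standard Authorization.
Art. III. revenue $1,675,000 ≤ $2,000,000; does not operate coin-operated machines → Standard Permit exemption does not apply.
Art. IV. revenue $1,675,000 ≥ $1,325,000; does not operate coin-operated machines → Compliance Registration not required.
Art. V. vehicles 20 > 14 → Standard Authorization required.
Art. VI. revenue $1,675,000 ≤ $2,250,000 → Small Business Authorization required.
Art. VII. is located in Zone A; operates vehicles for hire; does not operate coin-operated machines → Operating Registration not required.
Art. VIII. is located in Zone A → Standard Permit required.
Art. IX. provides childcare services; vehicles 20 ≥ 15 → Operating License not required.
Art. X. is located in Zone A (not: is located in a residentially zoned district) → Operating Authorization not required.
Art. XI. does not operate coin-operated machines → General Business License not required.
Art. XII. does not operate coin-operated machines → Standard License not required.

Livery Authorization, Small Business Authorization, Standard Permit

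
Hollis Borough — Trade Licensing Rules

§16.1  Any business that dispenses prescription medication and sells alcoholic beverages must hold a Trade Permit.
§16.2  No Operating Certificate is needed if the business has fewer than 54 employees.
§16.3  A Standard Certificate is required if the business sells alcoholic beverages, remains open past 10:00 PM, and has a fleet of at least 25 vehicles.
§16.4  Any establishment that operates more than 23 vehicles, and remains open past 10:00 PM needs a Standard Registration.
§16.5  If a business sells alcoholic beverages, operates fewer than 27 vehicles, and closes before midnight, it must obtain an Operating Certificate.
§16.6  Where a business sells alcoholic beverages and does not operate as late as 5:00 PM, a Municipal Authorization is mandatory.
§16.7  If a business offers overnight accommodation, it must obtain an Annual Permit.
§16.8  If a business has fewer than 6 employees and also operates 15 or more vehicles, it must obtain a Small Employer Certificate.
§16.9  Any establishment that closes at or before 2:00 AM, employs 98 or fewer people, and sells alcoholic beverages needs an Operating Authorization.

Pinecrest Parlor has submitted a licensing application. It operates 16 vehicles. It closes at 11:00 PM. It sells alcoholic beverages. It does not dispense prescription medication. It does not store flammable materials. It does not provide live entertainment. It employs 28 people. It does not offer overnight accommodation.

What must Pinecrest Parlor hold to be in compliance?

§16.1 does not dispense prescription medication; sells alcoholic beverages → Trade Permit not required.
§16.2 employees 28 < 54 → exempt from Operating Certificate.
§16.3 sells alcoholic beverages; closes 11:00 PM, after 10:00 PM; vehicles 16 < 25 → Standard Certificate not required.
§16.4 vehicles 16 ≤ 23; closes 11:00 PM, after 10:00 PM → Standard Registration not required.
§16.5 sells alcoholic beverages; vehicles 16 < 27; closes 11:00 PM, at/before midnight → Operating Certificate required.
§16.6 sells alcoholic beverages; closes 11:00 PM, after 5:00 PM → Municipal Authorization not required.
§16.7 does not offer overnight accommodation → Annual Permit not required.
§16.8 employees 28 ≥ 6; vehicles 16 ≥ 15 → Small Employer Certificate not required.
§16.9 closes 11:00 PM, at/before 2:00 AM; employees 28 ≤ 98; sells alcoholic beverages → Operating Authorization required.

Operating Authorization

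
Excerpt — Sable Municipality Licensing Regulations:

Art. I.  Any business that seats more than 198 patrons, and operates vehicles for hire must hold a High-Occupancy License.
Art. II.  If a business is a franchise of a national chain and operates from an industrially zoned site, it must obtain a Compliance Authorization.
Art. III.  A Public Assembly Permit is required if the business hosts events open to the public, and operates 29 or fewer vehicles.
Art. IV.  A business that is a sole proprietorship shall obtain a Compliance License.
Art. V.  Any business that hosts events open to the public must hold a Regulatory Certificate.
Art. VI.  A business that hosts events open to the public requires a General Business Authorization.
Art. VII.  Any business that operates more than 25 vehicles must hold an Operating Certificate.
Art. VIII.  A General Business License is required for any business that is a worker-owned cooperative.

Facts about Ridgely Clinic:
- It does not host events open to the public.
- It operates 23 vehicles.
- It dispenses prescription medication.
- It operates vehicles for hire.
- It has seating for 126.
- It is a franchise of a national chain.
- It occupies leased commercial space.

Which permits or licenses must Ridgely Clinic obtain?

Art. I. seating 126 ≤ 198; operates vehicles for hire → High-Occupancy License not required.
Art. II. is a franchise of a national chain; occupies leased commercial space (not: operates from an industrially zoned site) → Compliance Authorization not required.
Art. III. does not host events open to the public; vehicles 23 ≤ 29 → Public Assembly Permit not required.
Art. IV. is a franchise of a national chain (not: is a sole proprietorship) → Compliance License not required.
Art. V. does not host events open to the public → Regulatory Certificate not required.
Art. VI. does not host events open to the public → General Business Authorization not required.
Art. VII. vehicles 23 ≤ 25 → Operating Certificate not required.
Art. VIII. is a franchise of a national chain (not: is a worker-owned cooperative) → General Business License not required.

None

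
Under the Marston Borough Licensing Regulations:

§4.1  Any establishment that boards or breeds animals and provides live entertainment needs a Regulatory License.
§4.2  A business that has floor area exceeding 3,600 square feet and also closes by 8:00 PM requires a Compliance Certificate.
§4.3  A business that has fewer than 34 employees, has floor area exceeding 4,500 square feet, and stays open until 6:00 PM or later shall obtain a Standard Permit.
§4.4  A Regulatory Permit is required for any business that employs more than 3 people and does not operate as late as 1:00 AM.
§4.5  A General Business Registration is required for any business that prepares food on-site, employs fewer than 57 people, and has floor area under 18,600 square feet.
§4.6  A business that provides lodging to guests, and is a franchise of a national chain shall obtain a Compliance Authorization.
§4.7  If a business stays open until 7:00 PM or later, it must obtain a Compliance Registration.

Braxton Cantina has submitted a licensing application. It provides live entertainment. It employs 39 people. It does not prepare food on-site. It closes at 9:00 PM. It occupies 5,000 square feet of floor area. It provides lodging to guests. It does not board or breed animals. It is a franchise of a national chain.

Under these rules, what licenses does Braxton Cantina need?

Compliance Authorization, Compliance Registration, Regulatory Permit

§4.1 does not board or breed animals; provides live entertainment → Regulatory License not required.
§4.2 floor area 5,000 square feet > 3,600 square feet; closes 9:00 PM, after 8:00 PM → Compliance Certificate not required.
§4.3 employees 39 ≥ 34; floor area 5,000 square feet > 4,500 square feet; closes 9:00 PM, after 6:00 PM → Standard Permit not required.
§4.4 employees 39 > 3; closes 9:00 PM, at/before 1:00 AM → Regulatory Permit required.
§4.5 does not prepare food on-site; employees 39 < 57; floor area 5,000 square feet < 18,600 square feet → General Business Registration not required.
§4.6 provides lodging to guests; is a franchise of a national chain → Compliance Authorization required.
§4.7 closes 9:00 PM, after 7:00 PM → Compliance Registration required.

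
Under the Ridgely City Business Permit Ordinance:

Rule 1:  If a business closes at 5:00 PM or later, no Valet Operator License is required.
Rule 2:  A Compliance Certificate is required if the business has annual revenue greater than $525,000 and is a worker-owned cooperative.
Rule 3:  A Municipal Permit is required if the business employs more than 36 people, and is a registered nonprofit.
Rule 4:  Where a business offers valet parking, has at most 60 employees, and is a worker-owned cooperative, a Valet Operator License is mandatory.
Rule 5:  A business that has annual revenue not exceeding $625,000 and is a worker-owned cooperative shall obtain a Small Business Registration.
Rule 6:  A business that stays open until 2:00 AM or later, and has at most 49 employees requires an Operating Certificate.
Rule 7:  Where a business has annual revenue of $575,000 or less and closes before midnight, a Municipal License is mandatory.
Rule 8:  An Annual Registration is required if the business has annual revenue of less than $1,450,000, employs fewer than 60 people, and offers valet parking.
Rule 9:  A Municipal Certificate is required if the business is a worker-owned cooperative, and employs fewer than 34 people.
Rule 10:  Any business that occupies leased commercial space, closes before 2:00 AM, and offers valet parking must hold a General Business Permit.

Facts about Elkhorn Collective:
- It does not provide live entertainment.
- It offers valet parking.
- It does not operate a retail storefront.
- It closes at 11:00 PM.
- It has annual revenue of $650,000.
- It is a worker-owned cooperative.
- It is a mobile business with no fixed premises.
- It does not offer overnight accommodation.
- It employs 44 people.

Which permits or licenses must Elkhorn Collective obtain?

Annual Registration, Compliance Certificate

Rule 1: closes 11:00 PM, after 5:00 PM → exempt from Valet Operator License.
Rule 2: revenue $650,000 > $525,000; is a worker-owned cooperative → Compliance Certificate required.
Rule 3: employees 44 > 36; is a worker-owned cooperative (not: is a registered nonprofit) → Municipal Permit not required.
Rule 4: offers valet parking; employees 44 ≤ 60; is a worker-owned cooperative → Valet Operator License required.
Rule 5: revenue $650,000 > $625,000; is a worker-owned cooperative → Small Business Registration not required.
Rule 6: closes 11:00 PM, at/before 2:00 AM; employees 44 ≤ 49 → Operating Certificate not required.
Rule 7: revenue $650,000 > $575,000; closes 11:00 PM, at/before midnight → Municipal License not required.
Rule 8: revenue $650,000 < $1,450,000; employees 44 < 60; offers valet parking → Annual Registration required.
Rule 9: is a worker-owned cooperative; employees 44 ≥ 34 → Municipal Certificate not required.
Rule 10: is a mobile business with no fixed premises (not: occupies leased commercial space); closes 11:00 PM, at/before 2:00 AM; offers valet parking → General Business Permit not required.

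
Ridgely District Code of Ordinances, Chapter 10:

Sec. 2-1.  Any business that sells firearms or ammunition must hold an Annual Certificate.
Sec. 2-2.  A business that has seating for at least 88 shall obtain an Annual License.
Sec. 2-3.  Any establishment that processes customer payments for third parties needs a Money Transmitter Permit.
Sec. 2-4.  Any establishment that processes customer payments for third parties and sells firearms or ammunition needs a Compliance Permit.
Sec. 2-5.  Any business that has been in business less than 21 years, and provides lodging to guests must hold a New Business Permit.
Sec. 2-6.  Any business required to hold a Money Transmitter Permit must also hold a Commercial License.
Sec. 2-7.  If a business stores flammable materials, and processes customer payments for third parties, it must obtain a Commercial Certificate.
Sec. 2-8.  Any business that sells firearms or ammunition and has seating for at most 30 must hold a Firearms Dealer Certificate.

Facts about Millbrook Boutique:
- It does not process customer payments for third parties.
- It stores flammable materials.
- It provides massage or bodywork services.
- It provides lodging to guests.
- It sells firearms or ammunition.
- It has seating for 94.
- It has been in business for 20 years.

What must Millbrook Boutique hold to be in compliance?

Sec. 2-1. sells firearms or ammunition → Annual Certificate required.
Sec. 2-2. seating 94 ≥ 88 → Annual License required.
Sec. 2-3. does not process customer payments for third parties → Money Transmitter Permit not required.
Sec. 2-4. does not process customer payments for third parties; sells firearms or ammunition → Compliance Permit not required.
Sec. 2-5. years in business 20 < 21; provides lodging to guests → New Business Permit required.
Sec. 2-6. Money Transmitter Permit is not required → no effect.
Sec. 2-7. stores flammable materials; does not process customer payments for third parties → Commercial Certificate not required.
Sec. 2-8. sells firearms or ammunition; seating 94 > 30 → Firearms Dealer Certificate not required.

Annual Certificate, Annual License, New Business Permit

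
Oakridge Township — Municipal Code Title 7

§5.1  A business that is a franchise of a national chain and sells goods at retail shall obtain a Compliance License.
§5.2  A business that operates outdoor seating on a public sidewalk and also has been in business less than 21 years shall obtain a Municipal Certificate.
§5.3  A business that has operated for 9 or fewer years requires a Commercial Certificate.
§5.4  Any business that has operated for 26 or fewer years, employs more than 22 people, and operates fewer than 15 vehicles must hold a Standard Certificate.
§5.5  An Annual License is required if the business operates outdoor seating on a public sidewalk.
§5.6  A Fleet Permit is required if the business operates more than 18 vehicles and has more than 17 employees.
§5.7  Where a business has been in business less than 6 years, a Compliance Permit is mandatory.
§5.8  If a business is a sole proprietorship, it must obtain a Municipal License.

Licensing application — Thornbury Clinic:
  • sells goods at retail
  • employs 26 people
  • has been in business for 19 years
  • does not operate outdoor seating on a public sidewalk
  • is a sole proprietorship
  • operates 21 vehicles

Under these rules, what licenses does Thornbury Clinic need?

§5.1 is a sole proprietorship (not: is a franchise of a national chain); sells goods at retail → Compliance License not required.
§5.2 does not operate outdoor seating on a public sidewalk; years in business 19 < 21 → Municipal Certificate not required.
§5.3 years in business 19 > 9 → Commercial Certificate not required.
§5.4 years in business 19 ≤ 26; employees 26 > 22; vehicles 21 ≥ 15 → Standard Certificate not required.
§5.5 does not operate outdoor seating on a public sidewalk → Annual License not required.
§5.6 vehicles 21 > 18; employees 26 > 17 → Fleet Permit required.
§5.7 years in business 19 ≥ 6 → Compliance Permit not required.
§5.8 is a sole proprietorship → Municipal License required.

Fleet Permit, Municipal License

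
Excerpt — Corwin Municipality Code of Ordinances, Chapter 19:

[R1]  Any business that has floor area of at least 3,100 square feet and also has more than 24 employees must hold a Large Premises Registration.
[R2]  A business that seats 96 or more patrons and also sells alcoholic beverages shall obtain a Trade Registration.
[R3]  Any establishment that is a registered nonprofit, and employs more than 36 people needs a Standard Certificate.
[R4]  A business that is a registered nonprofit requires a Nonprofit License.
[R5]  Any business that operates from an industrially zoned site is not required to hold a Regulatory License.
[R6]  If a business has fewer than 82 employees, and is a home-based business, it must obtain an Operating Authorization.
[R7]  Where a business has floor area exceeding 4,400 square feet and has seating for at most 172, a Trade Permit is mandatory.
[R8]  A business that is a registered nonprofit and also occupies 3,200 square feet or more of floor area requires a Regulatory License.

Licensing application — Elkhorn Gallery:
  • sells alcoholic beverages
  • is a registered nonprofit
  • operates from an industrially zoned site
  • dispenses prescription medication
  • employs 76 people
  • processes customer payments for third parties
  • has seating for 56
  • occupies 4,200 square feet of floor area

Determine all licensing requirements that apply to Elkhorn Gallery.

[R1] floor area 4,200 square feet ≥ 3,100 square feet; employees 76 > 24 → Large Premises Registration required.
[R2] seating 56 < 96; sells alcoholic beverages → Trade Registration not required.
[R3] is a registered nonprofit; employees 76 > 36 → Standard Certificate required.
[R4] is a registered nonprofit → Nonprofit License required.
[R5] operates from an industrially zoned site → exempt from Regulatory License.
[R6] employees 76 < 82; operates from an industrially zoned site (not: is a home-based business) → Operating Authorization not required.
[R7] floor area 4,200 square feet ≤ 4,400 square feet; seating 56 ≤ 172 → Trade Permit not required.
[R8] is a registered nonprofit; floor area 4,200 square feet ≥ 3,200 square feet → Regulatory License required.

Large Premises Registration, Nonprofit License, Standard Certificate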